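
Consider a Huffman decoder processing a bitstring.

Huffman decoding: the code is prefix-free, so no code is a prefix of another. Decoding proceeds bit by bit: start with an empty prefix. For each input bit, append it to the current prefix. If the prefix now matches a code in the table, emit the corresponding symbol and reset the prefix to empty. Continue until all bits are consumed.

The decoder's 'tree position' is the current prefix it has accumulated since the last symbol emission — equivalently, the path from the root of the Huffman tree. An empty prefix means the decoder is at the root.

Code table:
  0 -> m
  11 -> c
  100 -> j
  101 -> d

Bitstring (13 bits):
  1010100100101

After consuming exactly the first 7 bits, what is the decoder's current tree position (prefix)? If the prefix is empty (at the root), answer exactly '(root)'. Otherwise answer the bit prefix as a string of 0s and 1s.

Answer: (root)

Derivation:
Bit 0: prefix='1' (no match yet)
Bit 1: prefix='10' (no match yet)
Bit 2: prefix='101' -> emit 'd', reset
Bit 3: prefix='0' -> emit 'm', reset
Bit 4: prefix='1' (no match yet)
Bit 5: prefix='10' (no match yet)
Bit 6: prefix='100' -> emit 'j', reset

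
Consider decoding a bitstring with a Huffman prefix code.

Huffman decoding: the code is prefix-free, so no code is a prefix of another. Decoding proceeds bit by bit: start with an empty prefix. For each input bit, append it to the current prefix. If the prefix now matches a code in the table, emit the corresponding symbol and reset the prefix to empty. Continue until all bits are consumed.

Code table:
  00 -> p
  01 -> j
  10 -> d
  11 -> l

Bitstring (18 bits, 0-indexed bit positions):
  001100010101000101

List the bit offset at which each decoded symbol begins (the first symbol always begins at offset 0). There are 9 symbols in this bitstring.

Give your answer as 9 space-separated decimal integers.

Bit 0: prefix='0' (no match yet)
Bit 1: prefix='00' -> emit 'p', reset
Bit 2: prefix='1' (no match yet)
Bit 3: prefix='11' -> emit 'l', reset
Bit 4: prefix='0' (no match yet)
Bit 5: prefix='00' -> emit 'p', reset
Bit 6: prefix='0' (no match yet)
Bit 7: prefix='01' -> emit 'j', reset
Bit 8: prefix='0' (no match yet)
Bit 9: prefix='01' -> emit 'j', reset
Bit 10: prefix='0' (no match yet)
Bit 11: prefix='01' -> emit 'j', reset
Bit 12: prefix='0' (no match yet)
Bit 13: prefix='00' -> emit 'p', reset
Bit 14: prefix='0' (no match yet)
Bit 15: prefix='01' -> emit 'j', reset
Bit 16: prefix='0' (no match yet)
Bit 17: prefix='01' -> emit 'j', reset

Answer: 0 2 4 6 8 10 12 14 16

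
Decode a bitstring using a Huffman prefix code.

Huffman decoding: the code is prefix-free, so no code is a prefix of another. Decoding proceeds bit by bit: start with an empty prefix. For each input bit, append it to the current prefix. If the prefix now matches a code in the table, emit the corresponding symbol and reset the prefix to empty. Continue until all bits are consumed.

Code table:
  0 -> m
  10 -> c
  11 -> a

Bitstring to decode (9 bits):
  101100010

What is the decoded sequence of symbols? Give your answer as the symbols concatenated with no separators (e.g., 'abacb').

Answer: cammmc

Derivation:
Bit 0: prefix='1' (no match yet)
Bit 1: prefix='10' -> emit 'c', reset
Bit 2: prefix='1' (no match yet)
Bit 3: prefix='11' -> emit 'a', reset
Bit 4: prefix='0' -> emit 'm', reset
Bit 5: prefix='0' -> emit 'm', reset
Bit 6: prefix='0' -> emit 'm', reset
Bit 7: prefix='1' (no match yet)
Bit 8: prefix='10' -> emit 'c', reset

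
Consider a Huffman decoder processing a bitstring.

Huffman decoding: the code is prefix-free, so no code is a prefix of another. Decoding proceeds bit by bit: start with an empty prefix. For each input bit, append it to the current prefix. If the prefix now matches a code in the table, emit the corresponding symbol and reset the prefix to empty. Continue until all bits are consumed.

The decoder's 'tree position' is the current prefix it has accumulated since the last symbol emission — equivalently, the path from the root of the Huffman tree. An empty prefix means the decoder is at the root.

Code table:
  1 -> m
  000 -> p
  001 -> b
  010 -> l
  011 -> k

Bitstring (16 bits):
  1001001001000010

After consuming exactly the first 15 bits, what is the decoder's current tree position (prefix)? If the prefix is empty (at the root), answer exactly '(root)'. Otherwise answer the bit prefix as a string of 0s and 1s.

Answer: 01

Derivation:
Bit 0: prefix='1' -> emit 'm', reset
Bit 1: prefix='0' (no match yet)
Bit 2: prefix='00' (no match yet)
Bit 3: prefix='001' -> emit 'b', reset
Bit 4: prefix='0' (no match yet)
Bit 5: prefix='00' (no match yet)
Bit 6: prefix='001' -> emit 'b', reset
Bit 7: prefix='0' (no match yet)
Bit 8: prefix='00' (no match yet)
Bit 9: prefix='001' -> emit 'b', reset
Bit 10: prefix='0' (no match yet)
Bit 11: prefix='00' (no match yet)
Bit 12: prefix='000' -> emit 'p', reset
Bit 13: prefix='0' (no match yet)
Bit 14: prefix='01' (no match yet)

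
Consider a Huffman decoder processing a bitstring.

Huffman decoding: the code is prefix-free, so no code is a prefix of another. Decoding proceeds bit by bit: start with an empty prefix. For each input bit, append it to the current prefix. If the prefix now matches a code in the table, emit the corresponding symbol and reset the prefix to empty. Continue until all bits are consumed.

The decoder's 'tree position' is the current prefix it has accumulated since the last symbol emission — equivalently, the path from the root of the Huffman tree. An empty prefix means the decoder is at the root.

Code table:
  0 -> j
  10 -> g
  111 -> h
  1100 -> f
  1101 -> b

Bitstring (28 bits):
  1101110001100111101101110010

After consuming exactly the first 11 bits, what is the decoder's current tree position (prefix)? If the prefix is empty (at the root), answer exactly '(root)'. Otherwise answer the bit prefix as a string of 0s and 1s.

Bit 0: prefix='1' (no match yet)
Bit 1: prefix='11' (no match yet)
Bit 2: prefix='110' (no match yet)
Bit 3: prefix='1101' -> emit 'b', reset
Bit 4: prefix='1' (no match yet)
Bit 5: prefix='11' (no match yet)
Bit 6: prefix='110' (no match yet)
Bit 7: prefix='1100' -> emit 'f', reset
Bit 8: prefix='0' -> emit 'j', reset
Bit 9: prefix='1' (no match yet)
Bit 10: prefix='11' (no match yet)

Answer: 11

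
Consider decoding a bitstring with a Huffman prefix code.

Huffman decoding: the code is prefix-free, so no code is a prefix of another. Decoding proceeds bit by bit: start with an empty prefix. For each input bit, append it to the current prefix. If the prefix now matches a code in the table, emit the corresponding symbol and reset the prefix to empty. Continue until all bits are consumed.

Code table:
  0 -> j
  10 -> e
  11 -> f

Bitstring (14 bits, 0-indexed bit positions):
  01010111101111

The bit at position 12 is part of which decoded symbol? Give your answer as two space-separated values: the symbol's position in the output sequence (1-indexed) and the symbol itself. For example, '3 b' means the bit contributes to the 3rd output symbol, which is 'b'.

Bit 0: prefix='0' -> emit 'j', reset
Bit 1: prefix='1' (no match yet)
Bit 2: prefix='10' -> emit 'e', reset
Bit 3: prefix='1' (no match yet)
Bit 4: prefix='10' -> emit 'e', reset
Bit 5: prefix='1' (no match yet)
Bit 6: prefix='11' -> emit 'f', reset
Bit 7: prefix='1' (no match yet)
Bit 8: prefix='11' -> emit 'f', reset
Bit 9: prefix='0' -> emit 'j', reset
Bit 10: prefix='1' (no match yet)
Bit 11: prefix='11' -> emit 'f', reset
Bit 12: prefix='1' (no match yet)
Bit 13: prefix='11' -> emit 'f', reset

Answer: 8 f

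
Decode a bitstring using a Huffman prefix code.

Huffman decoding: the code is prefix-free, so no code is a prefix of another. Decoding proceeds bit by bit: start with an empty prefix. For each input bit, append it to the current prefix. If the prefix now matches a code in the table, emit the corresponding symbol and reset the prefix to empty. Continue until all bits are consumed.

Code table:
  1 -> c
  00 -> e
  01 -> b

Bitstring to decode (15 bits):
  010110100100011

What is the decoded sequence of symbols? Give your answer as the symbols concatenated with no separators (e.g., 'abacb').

Bit 0: prefix='0' (no match yet)
Bit 1: prefix='01' -> emit 'b', reset
Bit 2: prefix='0' (no match yet)
Bit 3: prefix='01' -> emit 'b', reset
Bit 4: prefix='1' -> emit 'c', reset
Bit 5: prefix='0' (no match yet)
Bit 6: prefix='01' -> emit 'b', reset
Bit 7: prefix='0' (no match yet)
Bit 8: prefix='00' -> emit 'e', reset
Bit 9: prefix='1' -> emit 'c', reset
Bit 10: prefix='0' (no match yet)
Bit 11: prefix='00' -> emit 'e', reset
Bit 12: prefix='0' (no match yet)
Bit 13: prefix='01' -> emit 'b', reset
Bit 14: prefix='1' -> emit 'c', reset

Answer: bbcbecebc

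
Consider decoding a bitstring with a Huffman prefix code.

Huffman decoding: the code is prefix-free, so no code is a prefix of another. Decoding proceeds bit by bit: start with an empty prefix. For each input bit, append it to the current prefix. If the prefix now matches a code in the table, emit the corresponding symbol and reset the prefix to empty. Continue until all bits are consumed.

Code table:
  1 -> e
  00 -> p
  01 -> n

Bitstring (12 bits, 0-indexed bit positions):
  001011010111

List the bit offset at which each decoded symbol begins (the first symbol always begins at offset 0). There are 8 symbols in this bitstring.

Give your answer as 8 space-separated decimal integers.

Answer: 0 2 3 5 6 8 10 11

Derivation:
Bit 0: prefix='0' (no match yet)
Bit 1: prefix='00' -> emit 'p', reset
Bit 2: prefix='1' -> emit 'e', reset
Bit 3: prefix='0' (no match yet)
Bit 4: prefix='01' -> emit 'n', reset
Bit 5: prefix='1' -> emit 'e', reset
Bit 6: prefix='0' (no match yet)
Bit 7: prefix='01' -> emit 'n', reset
Bit 8: prefix='0' (no match yet)
Bit 9: prefix='01' -> emit 'n', reset
Bit 10: prefix='1' -> emit 'e', reset
Bit 11: prefix='1' -> emit 'e', reset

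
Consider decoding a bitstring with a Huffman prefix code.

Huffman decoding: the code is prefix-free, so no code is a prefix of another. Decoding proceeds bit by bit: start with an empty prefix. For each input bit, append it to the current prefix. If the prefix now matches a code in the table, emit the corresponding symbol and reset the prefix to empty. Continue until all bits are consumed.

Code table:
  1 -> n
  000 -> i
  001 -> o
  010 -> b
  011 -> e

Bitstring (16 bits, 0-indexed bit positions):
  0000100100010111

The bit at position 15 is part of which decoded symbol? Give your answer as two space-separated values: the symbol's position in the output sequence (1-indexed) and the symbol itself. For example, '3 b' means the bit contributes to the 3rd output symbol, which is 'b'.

Bit 0: prefix='0' (no match yet)
Bit 1: prefix='00' (no match yet)
Bit 2: prefix='000' -> emit 'i', reset
Bit 3: prefix='0' (no match yet)
Bit 4: prefix='01' (no match yet)
Bit 5: prefix='010' -> emit 'b', reset
Bit 6: prefix='0' (no match yet)
Bit 7: prefix='01' (no match yet)
Bit 8: prefix='010' -> emit 'b', reset
Bit 9: prefix='0' (no match yet)
Bit 10: prefix='00' (no match yet)
Bit 11: prefix='001' -> emit 'o', reset
Bit 12: prefix='0' (no match yet)
Bit 13: prefix='01' (no match yet)
Bit 14: prefix='011' -> emit 'e', reset
Bit 15: prefix='1' -> emit 'n', reset

Answer: 6 n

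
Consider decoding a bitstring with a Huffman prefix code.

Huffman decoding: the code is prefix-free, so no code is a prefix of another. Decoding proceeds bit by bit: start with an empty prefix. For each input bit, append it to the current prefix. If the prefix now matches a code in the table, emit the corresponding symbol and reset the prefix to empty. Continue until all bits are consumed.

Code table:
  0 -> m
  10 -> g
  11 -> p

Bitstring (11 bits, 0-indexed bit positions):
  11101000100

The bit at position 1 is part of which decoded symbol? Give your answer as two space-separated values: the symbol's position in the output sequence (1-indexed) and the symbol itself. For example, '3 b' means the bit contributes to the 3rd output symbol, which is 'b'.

Answer: 1 p

Derivation:
Bit 0: prefix='1' (no match yet)
Bit 1: prefix='11' -> emit 'p', reset
Bit 2: prefix='1' (no match yet)
Bit 3: prefix='10' -> emit 'g', reset
Bit 4: prefix='1' (no match yet)
Bit 5: prefix='10' -> emit 'g', reset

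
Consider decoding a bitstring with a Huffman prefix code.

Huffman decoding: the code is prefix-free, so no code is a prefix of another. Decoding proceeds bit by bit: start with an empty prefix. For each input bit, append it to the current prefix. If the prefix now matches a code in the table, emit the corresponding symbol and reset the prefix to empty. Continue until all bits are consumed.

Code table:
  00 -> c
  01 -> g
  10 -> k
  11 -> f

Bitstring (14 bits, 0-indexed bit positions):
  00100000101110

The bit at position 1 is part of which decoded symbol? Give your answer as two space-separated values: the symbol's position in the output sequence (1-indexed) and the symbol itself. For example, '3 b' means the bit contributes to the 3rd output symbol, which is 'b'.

Bit 0: prefix='0' (no match yet)
Bit 1: prefix='00' -> emit 'c', reset
Bit 2: prefix='1' (no match yet)
Bit 3: prefix='10' -> emit 'k', reset
Bit 4: prefix='0' (no match yet)
Bit 5: prefix='00' -> emit 'c', reset

Answer: 1 c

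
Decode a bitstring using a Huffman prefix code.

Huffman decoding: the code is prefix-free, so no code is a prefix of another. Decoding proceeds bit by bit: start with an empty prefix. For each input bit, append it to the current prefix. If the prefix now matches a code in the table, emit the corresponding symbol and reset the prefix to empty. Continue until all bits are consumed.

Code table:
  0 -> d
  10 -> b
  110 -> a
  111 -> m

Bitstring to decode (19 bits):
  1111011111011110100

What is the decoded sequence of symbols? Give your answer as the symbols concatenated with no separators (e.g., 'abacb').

Answer: mbmambbd

Derivation:
Bit 0: prefix='1' (no match yet)
Bit 1: prefix='11' (no match yet)
Bit 2: prefix='111' -> emit 'm', reset
Bit 3: prefix='1' (no match yet)
Bit 4: prefix='10' -> emit 'b', reset
Bit 5: prefix='1' (no match yet)
Bit 6: prefix='11' (no match yet)
Bit 7: prefix='111' -> emit 'm', reset
Bit 8: prefix='1' (no match yet)
Bit 9: prefix='11' (no match yet)
Bit 10: prefix='110' -> emit 'a', reset
Bit 11: prefix='1' (no match yet)
Bit 12: prefix='11' (no match yet)
Bit 13: prefix='111' -> emit 'm', reset
Bit 14: prefix='1' (no match yet)
Bit 15: prefix='10' -> emit 'b', reset
Bit 16: prefix='1' (no match yet)
Bit 17: prefix='10' -> emit 'b', reset
Bit 18: prefix='0' -> emit 'd', reset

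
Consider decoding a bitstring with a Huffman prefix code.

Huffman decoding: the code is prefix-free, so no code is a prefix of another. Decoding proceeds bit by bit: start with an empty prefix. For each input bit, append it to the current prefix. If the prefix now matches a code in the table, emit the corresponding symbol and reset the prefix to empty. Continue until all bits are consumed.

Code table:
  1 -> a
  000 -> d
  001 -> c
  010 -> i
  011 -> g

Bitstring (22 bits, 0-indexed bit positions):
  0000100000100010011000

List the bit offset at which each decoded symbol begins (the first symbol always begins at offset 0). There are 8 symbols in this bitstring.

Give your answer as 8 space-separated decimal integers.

Answer: 0 3 6 9 12 15 18 19

Derivation:
Bit 0: prefix='0' (no match yet)
Bit 1: prefix='00' (no match yet)
Bit 2: prefix='000' -> emit 'd', reset
Bit 3: prefix='0' (no match yet)
Bit 4: prefix='01' (no match yet)
Bit 5: prefix='010' -> emit 'i', reset
Bit 6: prefix='0' (no match yet)
Bit 7: prefix='00' (no match yet)
Bit 8: prefix='000' -> emit 'd', reset
Bit 9: prefix='0' (no match yet)
Bit 10: prefix='01' (no match yet)
Bit 11: prefix='010' -> emit 'i', reset
Bit 12: prefix='0' (no match yet)
Bit 13: prefix='00' (no match yet)
Bit 14: prefix='001' -> emit 'c', reset
Bit 15: prefix='0' (no match yet)
Bit 16: prefix='00' (no match yet)
Bit 17: prefix='001' -> emit 'c', reset
Bit 18: prefix='1' -> emit 'a', reset
Bit 19: prefix='0' (no match yet)
Bit 20: prefix='00' (no match yet)
Bit 21: prefix='000' -> emit 'd', reset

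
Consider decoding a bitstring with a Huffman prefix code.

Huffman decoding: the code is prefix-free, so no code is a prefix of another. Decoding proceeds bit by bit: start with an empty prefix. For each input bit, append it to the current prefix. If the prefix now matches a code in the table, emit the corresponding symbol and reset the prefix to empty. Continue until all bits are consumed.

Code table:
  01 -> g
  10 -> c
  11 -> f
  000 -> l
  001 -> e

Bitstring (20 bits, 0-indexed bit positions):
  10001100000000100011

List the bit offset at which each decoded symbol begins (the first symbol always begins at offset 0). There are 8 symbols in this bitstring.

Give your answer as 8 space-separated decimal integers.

Answer: 0 2 5 7 10 13 15 18

Derivation:
Bit 0: prefix='1' (no match yet)
Bit 1: prefix='10' -> emit 'c', reset
Bit 2: prefix='0' (no match yet)
Bit 3: prefix='00' (no match yet)
Bit 4: prefix='001' -> emit 'e', reset
Bit 5: prefix='1' (no match yet)
Bit 6: prefix='10' -> emit 'c', reset
Bit 7: prefix='0' (no match yet)
Bit 8: prefix='00' (no match yet)
Bit 9: prefix='000' -> emit 'l', reset
Bit 10: prefix='0' (no match yet)
Bit 11: prefix='00' (no match yet)
Bit 12: prefix='000' -> emit 'l', reset
Bit 13: prefix='0' (no match yet)
Bit 14: prefix='01' -> emit 'g', reset
Bit 15: prefix='0' (no match yet)
Bit 16: prefix='00' (no match yet)
Bit 17: prefix='000' -> emit 'l', reset
Bit 18: prefix='1' (no match yet)
Bit 19: prefix='11' -> emit 'f', reset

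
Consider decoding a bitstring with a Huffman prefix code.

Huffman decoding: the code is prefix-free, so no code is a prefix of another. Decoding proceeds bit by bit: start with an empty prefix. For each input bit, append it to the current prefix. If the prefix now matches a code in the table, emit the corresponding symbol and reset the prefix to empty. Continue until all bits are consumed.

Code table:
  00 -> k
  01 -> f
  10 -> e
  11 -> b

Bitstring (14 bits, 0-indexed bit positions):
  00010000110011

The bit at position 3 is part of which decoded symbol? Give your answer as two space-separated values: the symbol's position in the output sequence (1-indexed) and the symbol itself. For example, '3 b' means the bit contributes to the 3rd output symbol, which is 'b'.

Answer: 2 f

Derivation:
Bit 0: prefix='0' (no match yet)
Bit 1: prefix='00' -> emit 'k', reset
Bit 2: prefix='0' (no match yet)
Bit 3: prefix='01' -> emit 'f', reset
Bit 4: prefix='0' (no match yet)
Bit 5: prefix='00' -> emit 'k', reset
Bit 6: prefix='0' (no match yet)
Bit 7: prefix='00' -> emit 'k', reset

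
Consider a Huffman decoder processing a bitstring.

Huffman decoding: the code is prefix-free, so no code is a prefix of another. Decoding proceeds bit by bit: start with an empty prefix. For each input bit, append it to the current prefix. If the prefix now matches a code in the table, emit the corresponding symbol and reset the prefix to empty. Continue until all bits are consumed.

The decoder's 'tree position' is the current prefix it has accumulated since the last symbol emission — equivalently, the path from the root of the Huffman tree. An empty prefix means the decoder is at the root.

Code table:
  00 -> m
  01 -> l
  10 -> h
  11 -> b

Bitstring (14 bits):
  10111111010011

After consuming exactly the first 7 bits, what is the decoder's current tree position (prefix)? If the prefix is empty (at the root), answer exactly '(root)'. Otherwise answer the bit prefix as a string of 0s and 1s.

Answer: 1

Derivation:
Bit 0: prefix='1' (no match yet)
Bit 1: prefix='10' -> emit 'h', reset
Bit 2: prefix='1' (no match yet)
Bit 3: prefix='11' -> emit 'b', reset
Bit 4: prefix='1' (no match yet)
Bit 5: prefix='11' -> emit 'b', reset
Bit 6: prefix='1' (no match yet)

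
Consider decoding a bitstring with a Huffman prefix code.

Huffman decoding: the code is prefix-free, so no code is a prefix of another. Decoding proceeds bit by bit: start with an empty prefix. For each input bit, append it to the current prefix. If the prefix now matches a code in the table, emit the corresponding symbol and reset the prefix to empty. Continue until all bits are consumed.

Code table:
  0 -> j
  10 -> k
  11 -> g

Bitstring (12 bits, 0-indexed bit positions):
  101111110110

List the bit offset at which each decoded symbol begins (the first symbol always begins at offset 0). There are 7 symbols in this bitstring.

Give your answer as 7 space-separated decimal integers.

Answer: 0 2 4 6 8 9 11

Derivation:
Bit 0: prefix='1' (no match yet)
Bit 1: prefix='10' -> emit 'k', reset
Bit 2: prefix='1' (no match yet)
Bit 3: prefix='11' -> emit 'g', reset
Bit 4: prefix='1' (no match yet)
Bit 5: prefix='11' -> emit 'g', reset
Bit 6: prefix='1' (no match yet)
Bit 7: prefix='11' -> emit 'g', reset
Bit 8: prefix='0' -> emit 'j', reset
Bit 9: prefix='1' (no match yet)
Bit 10: prefix='11' -> emit 'g', reset
Bit 11: prefix='0' -> emit 'j', reset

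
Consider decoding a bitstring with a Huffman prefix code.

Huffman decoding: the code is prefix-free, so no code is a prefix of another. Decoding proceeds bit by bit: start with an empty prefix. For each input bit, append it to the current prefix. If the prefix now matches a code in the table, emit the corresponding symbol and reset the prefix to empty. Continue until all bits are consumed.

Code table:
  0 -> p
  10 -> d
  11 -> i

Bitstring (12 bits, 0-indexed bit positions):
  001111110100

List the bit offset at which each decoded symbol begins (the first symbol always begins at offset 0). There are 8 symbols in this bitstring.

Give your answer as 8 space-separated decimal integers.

Answer: 0 1 2 4 6 8 9 11

Derivation:
Bit 0: prefix='0' -> emit 'p', reset
Bit 1: prefix='0' -> emit 'p', reset
Bit 2: prefix='1' (no match yet)
Bit 3: prefix='11' -> emit 'i', reset
Bit 4: prefix='1' (no match yet)
Bit 5: prefix='11' -> emit 'i', reset
Bit 6: prefix='1' (no match yet)
Bit 7: prefix='11' -> emit 'i', reset
Bit 8: prefix='0' -> emit 'p', reset
Bit 9: prefix='1' (no match yet)
Bit 10: prefix='10' -> emit 'd', reset
Bit 11: prefix='0' -> emit 'p', reset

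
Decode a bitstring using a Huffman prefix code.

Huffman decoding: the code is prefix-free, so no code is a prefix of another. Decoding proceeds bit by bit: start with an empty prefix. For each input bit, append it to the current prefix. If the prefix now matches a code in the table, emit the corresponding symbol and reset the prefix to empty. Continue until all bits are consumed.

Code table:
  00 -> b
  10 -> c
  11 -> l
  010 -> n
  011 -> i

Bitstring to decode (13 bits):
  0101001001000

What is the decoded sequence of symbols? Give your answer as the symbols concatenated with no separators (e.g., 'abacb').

Answer: ncnnb

Derivation:
Bit 0: prefix='0' (no match yet)
Bit 1: prefix='01' (no match yet)
Bit 2: prefix='010' -> emit 'n', reset
Bit 3: prefix='1' (no match yet)
Bit 4: prefix='10' -> emit 'c', reset
Bit 5: prefix='0' (no match yet)
Bit 6: prefix='01' (no match yet)
Bit 7: prefix='010' -> emit 'n', reset
Bit 8: prefix='0' (no match yet)
Bit 9: prefix='01' (no match yet)
Bit 10: prefix='010' -> emit 'n', reset
Bit 11: prefix='0' (no match yet)
Bit 12: prefix='00' -> emit 'b', reset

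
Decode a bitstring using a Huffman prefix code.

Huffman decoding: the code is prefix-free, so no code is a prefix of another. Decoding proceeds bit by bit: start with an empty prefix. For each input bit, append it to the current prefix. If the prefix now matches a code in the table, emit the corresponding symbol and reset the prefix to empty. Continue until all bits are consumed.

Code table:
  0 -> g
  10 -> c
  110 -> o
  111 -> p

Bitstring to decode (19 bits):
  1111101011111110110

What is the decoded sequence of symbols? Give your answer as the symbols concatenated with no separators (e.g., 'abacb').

Bit 0: prefix='1' (no match yet)
Bit 1: prefix='11' (no match yet)
Bit 2: prefix='111' -> emit 'p', reset
Bit 3: prefix='1' (no match yet)
Bit 4: prefix='11' (no match yet)
Bit 5: prefix='110' -> emit 'o', reset
Bit 6: prefix='1' (no match yet)
Bit 7: prefix='10' -> emit 'c', reset
Bit 8: prefix='1' (no match yet)
Bit 9: prefix='11' (no match yet)
Bit 10: prefix='111' -> emit 'p', reset
Bit 11: prefix='1' (no match yet)
Bit 12: prefix='11' (no match yet)
Bit 13: prefix='111' -> emit 'p', reset
Bit 14: prefix='1' (no match yet)
Bit 15: prefix='10' -> emit 'c', reset
Bit 16: prefix='1' (no match yet)
Bit 17: prefix='11' (no match yet)
Bit 18: prefix='110' -> emit 'o', reset

Answer: pocppco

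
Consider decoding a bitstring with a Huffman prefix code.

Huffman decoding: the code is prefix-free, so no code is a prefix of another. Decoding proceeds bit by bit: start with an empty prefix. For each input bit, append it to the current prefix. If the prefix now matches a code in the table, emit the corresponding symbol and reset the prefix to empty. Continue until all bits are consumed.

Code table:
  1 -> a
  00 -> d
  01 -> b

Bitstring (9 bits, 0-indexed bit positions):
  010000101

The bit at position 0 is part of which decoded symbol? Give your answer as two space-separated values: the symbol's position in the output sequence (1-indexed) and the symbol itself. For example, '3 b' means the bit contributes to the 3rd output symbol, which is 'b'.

Bit 0: prefix='0' (no match yet)
Bit 1: prefix='01' -> emit 'b', reset
Bit 2: prefix='0' (no match yet)
Bit 3: prefix='00' -> emit 'd', reset
Bit 4: prefix='0' (no match yet)

Answer: 1 b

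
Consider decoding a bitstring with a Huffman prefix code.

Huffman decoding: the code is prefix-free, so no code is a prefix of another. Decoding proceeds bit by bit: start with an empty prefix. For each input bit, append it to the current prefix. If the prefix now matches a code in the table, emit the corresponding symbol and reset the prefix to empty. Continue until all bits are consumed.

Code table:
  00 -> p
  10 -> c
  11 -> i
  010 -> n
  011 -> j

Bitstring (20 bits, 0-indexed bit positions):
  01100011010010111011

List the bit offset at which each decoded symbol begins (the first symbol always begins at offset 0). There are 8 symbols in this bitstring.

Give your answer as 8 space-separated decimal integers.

Bit 0: prefix='0' (no match yet)
Bit 1: prefix='01' (no match yet)
Bit 2: prefix='011' -> emit 'j', reset
Bit 3: prefix='0' (no match yet)
Bit 4: prefix='00' -> emit 'p', reset
Bit 5: prefix='0' (no match yet)
Bit 6: prefix='01' (no match yet)
Bit 7: prefix='011' -> emit 'j', reset
Bit 8: prefix='0' (no match yet)
Bit 9: prefix='01' (no match yet)
Bit 10: prefix='010' -> emit 'n', reset
Bit 11: prefix='0' (no match yet)
Bit 12: prefix='01' (no match yet)
Bit 13: prefix='010' -> emit 'n', reset
Bit 14: prefix='1' (no match yet)
Bit 15: prefix='11' -> emit 'i', reset
Bit 16: prefix='1' (no match yet)
Bit 17: prefix='10' -> emit 'c', reset
Bit 18: prefix='1' (no match yet)
Bit 19: prefix='11' -> emit 'i', reset

Answer: 0 3 5 8 11 14 16 18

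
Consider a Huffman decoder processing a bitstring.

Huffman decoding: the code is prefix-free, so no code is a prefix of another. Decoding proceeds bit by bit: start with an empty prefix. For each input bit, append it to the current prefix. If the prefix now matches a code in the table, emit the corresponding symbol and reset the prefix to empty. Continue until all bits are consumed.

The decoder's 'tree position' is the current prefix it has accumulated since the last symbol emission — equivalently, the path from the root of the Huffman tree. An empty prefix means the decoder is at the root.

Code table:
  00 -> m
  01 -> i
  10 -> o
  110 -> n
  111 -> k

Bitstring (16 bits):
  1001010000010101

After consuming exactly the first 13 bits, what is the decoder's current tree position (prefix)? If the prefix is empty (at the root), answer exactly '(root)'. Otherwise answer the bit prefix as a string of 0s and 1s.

Answer: 0

Derivation:
Bit 0: prefix='1' (no match yet)
Bit 1: prefix='10' -> emit 'o', reset
Bit 2: prefix='0' (no match yet)
Bit 3: prefix='01' -> emit 'i', reset
Bit 4: prefix='0' (no match yet)
Bit 5: prefix='01' -> emit 'i', reset
Bit 6: prefix='0' (no match yet)
Bit 7: prefix='00' -> emit 'm', reset
Bit 8: prefix='0' (no match yet)
Bit 9: prefix='00' -> emit 'm', reset
Bit 10: prefix='0' (no match yet)
Bit 11: prefix='01' -> emit 'i', reset
Bit 12: prefix='0' (no match yet)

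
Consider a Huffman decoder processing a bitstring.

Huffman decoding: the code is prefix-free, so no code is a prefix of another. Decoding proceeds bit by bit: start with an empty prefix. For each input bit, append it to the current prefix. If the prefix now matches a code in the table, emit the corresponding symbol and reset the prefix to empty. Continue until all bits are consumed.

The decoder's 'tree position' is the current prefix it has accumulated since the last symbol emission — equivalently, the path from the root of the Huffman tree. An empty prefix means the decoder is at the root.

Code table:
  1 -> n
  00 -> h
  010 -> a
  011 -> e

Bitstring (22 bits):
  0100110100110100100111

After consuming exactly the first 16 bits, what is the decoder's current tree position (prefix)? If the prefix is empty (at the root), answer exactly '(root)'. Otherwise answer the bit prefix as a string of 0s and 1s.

Bit 0: prefix='0' (no match yet)
Bit 1: prefix='01' (no match yet)
Bit 2: prefix='010' -> emit 'a', reset
Bit 3: prefix='0' (no match yet)
Bit 4: prefix='01' (no match yet)
Bit 5: prefix='011' -> emit 'e', reset
Bit 6: prefix='0' (no match yet)
Bit 7: prefix='01' (no match yet)
Bit 8: prefix='010' -> emit 'a', reset
Bit 9: prefix='0' (no match yet)
Bit 10: prefix='01' (no match yet)
Bit 11: prefix='011' -> emit 'e', reset
Bit 12: prefix='0' (no match yet)
Bit 13: prefix='01' (no match yet)
Bit 14: prefix='010' -> emit 'a', reset
Bit 15: prefix='0' (no match yet)

Answer: 0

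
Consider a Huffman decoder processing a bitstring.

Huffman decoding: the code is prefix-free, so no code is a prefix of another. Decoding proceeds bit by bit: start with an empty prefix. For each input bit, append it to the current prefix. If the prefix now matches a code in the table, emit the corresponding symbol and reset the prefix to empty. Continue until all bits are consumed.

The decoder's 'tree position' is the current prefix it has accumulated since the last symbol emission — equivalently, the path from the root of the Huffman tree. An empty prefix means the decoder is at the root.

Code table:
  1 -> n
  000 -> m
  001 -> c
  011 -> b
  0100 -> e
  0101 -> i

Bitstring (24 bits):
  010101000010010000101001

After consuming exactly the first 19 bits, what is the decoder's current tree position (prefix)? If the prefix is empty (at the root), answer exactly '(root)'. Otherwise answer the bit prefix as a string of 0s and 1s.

Bit 0: prefix='0' (no match yet)
Bit 1: prefix='01' (no match yet)
Bit 2: prefix='010' (no match yet)
Bit 3: prefix='0101' -> emit 'i', reset
Bit 4: prefix='0' (no match yet)
Bit 5: prefix='01' (no match yet)
Bit 6: prefix='010' (no match yet)
Bit 7: prefix='0100' -> emit 'e', reset
Bit 8: prefix='0' (no match yet)
Bit 9: prefix='00' (no match yet)
Bit 10: prefix='001' -> emit 'c', reset
Bit 11: prefix='0' (no match yet)
Bit 12: prefix='00' (no match yet)
Bit 13: prefix='001' -> emit 'c', reset
Bit 14: prefix='0' (no match yet)
Bit 15: prefix='00' (no match yet)
Bit 16: prefix='000' -> emit 'm', reset
Bit 17: prefix='0' (no match yet)
Bit 18: prefix='01' (no match yet)

Answer: 01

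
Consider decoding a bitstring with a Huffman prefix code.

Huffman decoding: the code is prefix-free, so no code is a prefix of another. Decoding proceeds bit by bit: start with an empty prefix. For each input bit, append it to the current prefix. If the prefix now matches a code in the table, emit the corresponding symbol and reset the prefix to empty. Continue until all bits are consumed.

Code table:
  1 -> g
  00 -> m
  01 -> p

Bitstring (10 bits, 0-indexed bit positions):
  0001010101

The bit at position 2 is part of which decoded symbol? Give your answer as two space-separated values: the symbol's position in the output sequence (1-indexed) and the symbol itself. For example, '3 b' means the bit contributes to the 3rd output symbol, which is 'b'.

Answer: 2 p

Derivation:
Bit 0: prefix='0' (no match yet)
Bit 1: prefix='00' -> emit 'm', reset
Bit 2: prefix='0' (no match yet)
Bit 3: prefix='01' -> emit 'p', reset
Bit 4: prefix='0' (no match yet)
Bit 5: prefix='01' -> emit 'p', reset
Bit 6: prefix='0' (no match yet)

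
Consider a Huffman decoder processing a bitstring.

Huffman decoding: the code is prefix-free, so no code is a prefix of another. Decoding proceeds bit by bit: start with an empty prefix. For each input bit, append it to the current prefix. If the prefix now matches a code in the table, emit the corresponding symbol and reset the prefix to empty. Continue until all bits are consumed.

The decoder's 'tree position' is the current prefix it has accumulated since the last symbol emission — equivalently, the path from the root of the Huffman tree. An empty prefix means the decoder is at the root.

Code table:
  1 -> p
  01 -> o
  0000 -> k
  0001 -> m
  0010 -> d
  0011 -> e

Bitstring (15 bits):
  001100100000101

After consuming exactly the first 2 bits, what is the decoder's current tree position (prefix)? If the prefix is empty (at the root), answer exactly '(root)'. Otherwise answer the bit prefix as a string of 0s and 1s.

Answer: 00

Derivation:
Bit 0: prefix='0' (no match yet)
Bit 1: prefix='00' (no match yet)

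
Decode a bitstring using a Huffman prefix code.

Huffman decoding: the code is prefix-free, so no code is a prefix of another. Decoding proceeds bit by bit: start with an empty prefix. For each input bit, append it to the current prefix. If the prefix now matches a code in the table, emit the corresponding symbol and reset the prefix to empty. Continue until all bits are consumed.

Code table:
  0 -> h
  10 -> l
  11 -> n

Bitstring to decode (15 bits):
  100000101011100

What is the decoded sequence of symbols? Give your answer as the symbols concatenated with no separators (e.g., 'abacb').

Bit 0: prefix='1' (no match yet)
Bit 1: prefix='10' -> emit 'l', reset
Bit 2: prefix='0' -> emit 'h', reset
Bit 3: prefix='0' -> emit 'h', reset
Bit 4: prefix='0' -> emit 'h', reset
Bit 5: prefix='0' -> emit 'h', reset
Bit 6: prefix='1' (no match yet)
Bit 7: prefix='10' -> emit 'l', reset
Bit 8: prefix='1' (no match yet)
Bit 9: prefix='10' -> emit 'l', reset
Bit 10: prefix='1' (no match yet)
Bit 11: prefix='11' -> emit 'n', reset
Bit 12: prefix='1' (no match yet)
Bit 13: prefix='10' -> emit 'l', reset
Bit 14: prefix='0' -> emit 'h', reset

Answer: lhhhhllnlh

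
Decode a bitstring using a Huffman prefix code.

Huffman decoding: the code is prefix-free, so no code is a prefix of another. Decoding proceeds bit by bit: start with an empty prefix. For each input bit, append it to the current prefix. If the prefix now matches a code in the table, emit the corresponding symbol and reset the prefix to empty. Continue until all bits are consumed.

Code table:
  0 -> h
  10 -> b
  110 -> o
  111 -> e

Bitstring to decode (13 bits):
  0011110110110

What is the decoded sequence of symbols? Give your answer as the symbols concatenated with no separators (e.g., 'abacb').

Bit 0: prefix='0' -> emit 'h', reset
Bit 1: prefix='0' -> emit 'h', reset
Bit 2: prefix='1' (no match yet)
Bit 3: prefix='11' (no match yet)
Bit 4: prefix='111' -> emit 'e', reset
Bit 5: prefix='1' (no match yet)
Bit 6: prefix='10' -> emit 'b', reset
Bit 7: prefix='1' (no match yet)
Bit 8: prefix='11' (no match yet)
Bit 9: prefix='110' -> emit 'o', reset
Bit 10: prefix='1' (no match yet)
Bit 11: prefix='11' (no match yet)
Bit 12: prefix='110' -> emit 'o', reset

Answer: hheboo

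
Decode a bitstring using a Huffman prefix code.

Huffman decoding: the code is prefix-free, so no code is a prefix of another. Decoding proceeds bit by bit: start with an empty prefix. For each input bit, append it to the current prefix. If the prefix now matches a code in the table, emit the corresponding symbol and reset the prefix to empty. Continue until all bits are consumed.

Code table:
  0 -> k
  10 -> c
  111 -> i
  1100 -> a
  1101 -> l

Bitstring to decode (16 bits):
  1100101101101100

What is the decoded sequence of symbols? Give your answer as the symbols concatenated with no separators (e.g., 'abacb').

Bit 0: prefix='1' (no match yet)
Bit 1: prefix='11' (no match yet)
Bit 2: prefix='110' (no match yet)
Bit 3: prefix='1100' -> emit 'a', reset
Bit 4: prefix='1' (no match yet)
Bit 5: prefix='10' -> emit 'c', reset
Bit 6: prefix='1' (no match yet)
Bit 7: prefix='11' (no match yet)
Bit 8: prefix='110' (no match yet)
Bit 9: prefix='1101' -> emit 'l', reset
Bit 10: prefix='1' (no match yet)
Bit 11: prefix='10' -> emit 'c', reset
Bit 12: prefix='1' (no match yet)
Bit 13: prefix='11' (no match yet)
Bit 14: prefix='110' (no match yet)
Bit 15: prefix='1100' -> emit 'a', reset

Answer: aclca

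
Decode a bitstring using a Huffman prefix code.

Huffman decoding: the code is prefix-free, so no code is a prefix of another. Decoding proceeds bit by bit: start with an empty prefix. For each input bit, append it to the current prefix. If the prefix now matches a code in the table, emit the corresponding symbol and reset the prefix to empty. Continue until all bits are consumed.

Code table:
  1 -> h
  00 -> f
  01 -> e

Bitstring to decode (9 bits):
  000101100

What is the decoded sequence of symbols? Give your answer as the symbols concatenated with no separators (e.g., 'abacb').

Answer: feehf

Derivation:
Bit 0: prefix='0' (no match yet)
Bit 1: prefix='00' -> emit 'f', reset
Bit 2: prefix='0' (no match yet)
Bit 3: prefix='01' -> emit 'e', reset
Bit 4: prefix='0' (no match yet)
Bit 5: prefix='01' -> emit 'e', reset
Bit 6: prefix='1' -> emit 'h', reset
Bit 7: prefix='0' (no match yet)
Bit 8: prefix='00' -> emit 'f', reset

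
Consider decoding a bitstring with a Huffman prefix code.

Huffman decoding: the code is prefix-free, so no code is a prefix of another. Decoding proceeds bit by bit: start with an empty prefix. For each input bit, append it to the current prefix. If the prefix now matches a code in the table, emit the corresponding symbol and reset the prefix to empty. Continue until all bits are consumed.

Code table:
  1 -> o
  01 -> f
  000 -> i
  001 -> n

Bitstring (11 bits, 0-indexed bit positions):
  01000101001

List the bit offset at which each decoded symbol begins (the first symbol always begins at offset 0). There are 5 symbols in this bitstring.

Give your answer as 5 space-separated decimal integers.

Answer: 0 2 5 6 8

Derivation:
Bit 0: prefix='0' (no match yet)
Bit 1: prefix='01' -> emit 'f', reset
Bit 2: prefix='0' (no match yet)
Bit 3: prefix='00' (no match yet)
Bit 4: prefix='000' -> emit 'i', reset
Bit 5: prefix='1' -> emit 'o', reset
Bit 6: prefix='0' (no match yet)
Bit 7: prefix='01' -> emit 'f', reset
Bit 8: prefix='0' (no match yet)
Bit 9: prefix='00' (no match yet)
Bit 10: prefix='001' -> emit 'n', reset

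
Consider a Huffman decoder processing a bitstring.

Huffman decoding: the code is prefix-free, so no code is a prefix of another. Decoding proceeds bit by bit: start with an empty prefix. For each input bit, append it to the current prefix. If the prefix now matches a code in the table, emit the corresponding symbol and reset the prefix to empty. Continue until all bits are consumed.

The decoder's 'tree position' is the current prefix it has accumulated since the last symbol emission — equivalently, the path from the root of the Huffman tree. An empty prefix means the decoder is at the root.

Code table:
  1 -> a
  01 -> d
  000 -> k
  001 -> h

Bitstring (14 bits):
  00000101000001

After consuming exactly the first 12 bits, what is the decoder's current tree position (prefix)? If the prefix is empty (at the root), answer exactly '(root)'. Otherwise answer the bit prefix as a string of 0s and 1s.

Bit 0: prefix='0' (no match yet)
Bit 1: prefix='00' (no match yet)
Bit 2: prefix='000' -> emit 'k', reset
Bit 3: prefix='0' (no match yet)
Bit 4: prefix='00' (no match yet)
Bit 5: prefix='001' -> emit 'h', reset
Bit 6: prefix='0' (no match yet)
Bit 7: prefix='01' -> emit 'd', reset
Bit 8: prefix='0' (no match yet)
Bit 9: prefix='00' (no match yet)
Bit 10: prefix='000' -> emit 'k', reset
Bit 11: prefix='0' (no match yet)

Answer: 0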